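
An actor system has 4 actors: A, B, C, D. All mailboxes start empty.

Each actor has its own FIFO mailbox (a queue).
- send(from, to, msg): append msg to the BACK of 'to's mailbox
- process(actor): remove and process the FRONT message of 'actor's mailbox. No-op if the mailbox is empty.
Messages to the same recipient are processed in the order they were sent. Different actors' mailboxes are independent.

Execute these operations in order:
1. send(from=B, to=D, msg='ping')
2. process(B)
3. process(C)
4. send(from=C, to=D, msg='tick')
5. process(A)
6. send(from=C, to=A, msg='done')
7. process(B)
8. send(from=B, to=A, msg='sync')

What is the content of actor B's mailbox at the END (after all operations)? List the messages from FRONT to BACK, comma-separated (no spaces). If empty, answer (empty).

Answer: (empty)

Derivation:
After 1 (send(from=B, to=D, msg='ping')): A:[] B:[] C:[] D:[ping]
After 2 (process(B)): A:[] B:[] C:[] D:[ping]
After 3 (process(C)): A:[] B:[] C:[] D:[ping]
After 4 (send(from=C, to=D, msg='tick')): A:[] B:[] C:[] D:[ping,tick]
After 5 (process(A)): A:[] B:[] C:[] D:[ping,tick]
After 6 (send(from=C, to=A, msg='done')): A:[done] B:[] C:[] D:[ping,tick]
After 7 (process(B)): A:[done] B:[] C:[] D:[ping,tick]
After 8 (send(from=B, to=A, msg='sync')): A:[done,sync] B:[] C:[] D:[ping,tick]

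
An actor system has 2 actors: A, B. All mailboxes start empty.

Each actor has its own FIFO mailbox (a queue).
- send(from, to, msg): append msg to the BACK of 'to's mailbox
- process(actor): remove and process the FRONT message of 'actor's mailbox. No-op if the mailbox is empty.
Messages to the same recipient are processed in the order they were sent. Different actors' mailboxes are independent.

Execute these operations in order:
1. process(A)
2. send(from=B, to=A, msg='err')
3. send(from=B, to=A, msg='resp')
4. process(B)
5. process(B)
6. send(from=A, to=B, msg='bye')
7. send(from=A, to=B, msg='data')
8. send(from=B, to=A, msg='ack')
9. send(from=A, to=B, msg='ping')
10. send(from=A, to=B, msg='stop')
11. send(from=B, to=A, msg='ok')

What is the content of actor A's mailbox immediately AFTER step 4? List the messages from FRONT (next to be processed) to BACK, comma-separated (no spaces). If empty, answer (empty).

After 1 (process(A)): A:[] B:[]
After 2 (send(from=B, to=A, msg='err')): A:[err] B:[]
After 3 (send(from=B, to=A, msg='resp')): A:[err,resp] B:[]
After 4 (process(B)): A:[err,resp] B:[]

err,resp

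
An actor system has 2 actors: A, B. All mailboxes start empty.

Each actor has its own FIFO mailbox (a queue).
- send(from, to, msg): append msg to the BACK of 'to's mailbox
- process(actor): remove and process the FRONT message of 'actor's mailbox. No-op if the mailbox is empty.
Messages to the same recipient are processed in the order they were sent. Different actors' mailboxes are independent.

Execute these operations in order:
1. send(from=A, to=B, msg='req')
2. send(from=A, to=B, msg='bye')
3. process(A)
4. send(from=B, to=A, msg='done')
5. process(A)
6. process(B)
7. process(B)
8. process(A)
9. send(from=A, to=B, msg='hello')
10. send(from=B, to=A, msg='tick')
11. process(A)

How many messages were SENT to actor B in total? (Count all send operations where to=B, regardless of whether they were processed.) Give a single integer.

After 1 (send(from=A, to=B, msg='req')): A:[] B:[req]
After 2 (send(from=A, to=B, msg='bye')): A:[] B:[req,bye]
After 3 (process(A)): A:[] B:[req,bye]
After 4 (send(from=B, to=A, msg='done')): A:[done] B:[req,bye]
After 5 (process(A)): A:[] B:[req,bye]
After 6 (process(B)): A:[] B:[bye]
After 7 (process(B)): A:[] B:[]
After 8 (process(A)): A:[] B:[]
After 9 (send(from=A, to=B, msg='hello')): A:[] B:[hello]
After 10 (send(from=B, to=A, msg='tick')): A:[tick] B:[hello]
After 11 (process(A)): A:[] B:[hello]

Answer: 3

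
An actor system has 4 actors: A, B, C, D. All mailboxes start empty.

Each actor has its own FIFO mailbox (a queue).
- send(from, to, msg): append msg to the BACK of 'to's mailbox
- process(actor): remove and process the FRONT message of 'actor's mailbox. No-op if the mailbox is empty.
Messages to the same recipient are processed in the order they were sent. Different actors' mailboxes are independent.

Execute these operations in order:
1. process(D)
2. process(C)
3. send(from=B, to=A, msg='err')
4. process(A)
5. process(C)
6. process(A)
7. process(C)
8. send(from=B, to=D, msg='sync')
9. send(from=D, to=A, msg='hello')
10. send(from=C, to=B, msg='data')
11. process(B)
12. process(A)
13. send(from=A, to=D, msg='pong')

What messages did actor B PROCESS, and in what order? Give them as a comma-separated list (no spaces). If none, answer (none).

Answer: data

Derivation:
After 1 (process(D)): A:[] B:[] C:[] D:[]
After 2 (process(C)): A:[] B:[] C:[] D:[]
After 3 (send(from=B, to=A, msg='err')): A:[err] B:[] C:[] D:[]
After 4 (process(A)): A:[] B:[] C:[] D:[]
After 5 (process(C)): A:[] B:[] C:[] D:[]
After 6 (process(A)): A:[] B:[] C:[] D:[]
After 7 (process(C)): A:[] B:[] C:[] D:[]
After 8 (send(from=B, to=D, msg='sync')): A:[] B:[] C:[] D:[sync]
After 9 (send(from=D, to=A, msg='hello')): A:[hello] B:[] C:[] D:[sync]
After 10 (send(from=C, to=B, msg='data')): A:[hello] B:[data] C:[] D:[sync]
After 11 (process(B)): A:[hello] B:[] C:[] D:[sync]
After 12 (process(A)): A:[] B:[] C:[] D:[sync]
After 13 (send(from=A, to=D, msg='pong')): A:[] B:[] C:[] D:[sync,pong]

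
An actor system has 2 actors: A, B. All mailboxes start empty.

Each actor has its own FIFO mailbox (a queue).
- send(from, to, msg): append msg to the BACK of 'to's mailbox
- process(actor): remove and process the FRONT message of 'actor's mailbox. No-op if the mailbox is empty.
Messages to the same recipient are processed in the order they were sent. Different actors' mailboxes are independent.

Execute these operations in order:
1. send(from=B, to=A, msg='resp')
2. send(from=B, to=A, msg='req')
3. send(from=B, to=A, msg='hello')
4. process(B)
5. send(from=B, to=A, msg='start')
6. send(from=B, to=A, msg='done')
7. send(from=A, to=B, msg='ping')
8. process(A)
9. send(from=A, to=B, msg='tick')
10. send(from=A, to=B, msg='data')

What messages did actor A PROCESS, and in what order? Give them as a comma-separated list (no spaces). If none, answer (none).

After 1 (send(from=B, to=A, msg='resp')): A:[resp] B:[]
After 2 (send(from=B, to=A, msg='req')): A:[resp,req] B:[]
After 3 (send(from=B, to=A, msg='hello')): A:[resp,req,hello] B:[]
After 4 (process(B)): A:[resp,req,hello] B:[]
After 5 (send(from=B, to=A, msg='start')): A:[resp,req,hello,start] B:[]
After 6 (send(from=B, to=A, msg='done')): A:[resp,req,hello,start,done] B:[]
After 7 (send(from=A, to=B, msg='ping')): A:[resp,req,hello,start,done] B:[ping]
After 8 (process(A)): A:[req,hello,start,done] B:[ping]
After 9 (send(from=A, to=B, msg='tick')): A:[req,hello,start,done] B:[ping,tick]
After 10 (send(from=A, to=B, msg='data')): A:[req,hello,start,done] B:[ping,tick,data]

Answer: resp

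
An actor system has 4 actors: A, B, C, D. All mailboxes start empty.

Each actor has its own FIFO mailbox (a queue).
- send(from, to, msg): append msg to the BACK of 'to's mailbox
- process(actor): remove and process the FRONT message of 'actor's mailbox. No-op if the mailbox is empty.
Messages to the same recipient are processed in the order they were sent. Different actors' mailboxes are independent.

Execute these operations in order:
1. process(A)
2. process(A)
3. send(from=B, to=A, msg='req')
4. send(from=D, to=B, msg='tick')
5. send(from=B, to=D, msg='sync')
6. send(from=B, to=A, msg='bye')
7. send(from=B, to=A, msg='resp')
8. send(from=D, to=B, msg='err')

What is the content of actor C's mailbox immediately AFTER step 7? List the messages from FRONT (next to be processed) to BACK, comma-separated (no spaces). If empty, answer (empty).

After 1 (process(A)): A:[] B:[] C:[] D:[]
After 2 (process(A)): A:[] B:[] C:[] D:[]
After 3 (send(from=B, to=A, msg='req')): A:[req] B:[] C:[] D:[]
After 4 (send(from=D, to=B, msg='tick')): A:[req] B:[tick] C:[] D:[]
After 5 (send(from=B, to=D, msg='sync')): A:[req] B:[tick] C:[] D:[sync]
After 6 (send(from=B, to=A, msg='bye')): A:[req,bye] B:[tick] C:[] D:[sync]
After 7 (send(from=B, to=A, msg='resp')): A:[req,bye,resp] B:[tick] C:[] D:[sync]

(empty)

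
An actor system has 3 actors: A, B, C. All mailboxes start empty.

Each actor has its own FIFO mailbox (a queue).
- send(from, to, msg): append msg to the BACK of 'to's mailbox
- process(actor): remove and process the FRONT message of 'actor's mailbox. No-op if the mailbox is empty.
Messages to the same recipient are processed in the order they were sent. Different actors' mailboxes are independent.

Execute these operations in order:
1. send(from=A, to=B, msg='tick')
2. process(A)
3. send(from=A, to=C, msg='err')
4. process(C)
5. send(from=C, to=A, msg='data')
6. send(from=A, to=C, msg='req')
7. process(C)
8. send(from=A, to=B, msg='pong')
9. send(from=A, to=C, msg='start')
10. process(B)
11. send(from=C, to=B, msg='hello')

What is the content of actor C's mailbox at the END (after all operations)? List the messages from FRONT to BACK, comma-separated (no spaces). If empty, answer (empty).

Answer: start

Derivation:
After 1 (send(from=A, to=B, msg='tick')): A:[] B:[tick] C:[]
After 2 (process(A)): A:[] B:[tick] C:[]
After 3 (send(from=A, to=C, msg='err')): A:[] B:[tick] C:[err]
After 4 (process(C)): A:[] B:[tick] C:[]
After 5 (send(from=C, to=A, msg='data')): A:[data] B:[tick] C:[]
After 6 (send(from=A, to=C, msg='req')): A:[data] B:[tick] C:[req]
After 7 (process(C)): A:[data] B:[tick] C:[]
After 8 (send(from=A, to=B, msg='pong')): A:[data] B:[tick,pong] C:[]
After 9 (send(from=A, to=C, msg='start')): A:[data] B:[tick,pong] C:[start]
After 10 (process(B)): A:[data] B:[pong] C:[start]
After 11 (send(from=C, to=B, msg='hello')): A:[data] B:[pong,hello] C:[start]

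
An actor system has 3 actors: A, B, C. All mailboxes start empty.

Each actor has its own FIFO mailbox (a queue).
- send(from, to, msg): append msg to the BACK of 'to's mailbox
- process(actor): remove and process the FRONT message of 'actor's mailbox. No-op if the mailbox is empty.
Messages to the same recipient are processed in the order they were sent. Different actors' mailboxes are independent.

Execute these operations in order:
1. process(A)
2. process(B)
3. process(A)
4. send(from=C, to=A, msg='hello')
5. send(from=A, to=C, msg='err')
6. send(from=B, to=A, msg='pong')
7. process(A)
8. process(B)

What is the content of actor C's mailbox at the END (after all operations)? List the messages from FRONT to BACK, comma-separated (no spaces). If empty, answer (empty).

Answer: err

Derivation:
After 1 (process(A)): A:[] B:[] C:[]
After 2 (process(B)): A:[] B:[] C:[]
After 3 (process(A)): A:[] B:[] C:[]
After 4 (send(from=C, to=A, msg='hello')): A:[hello] B:[] C:[]
After 5 (send(from=A, to=C, msg='err')): A:[hello] B:[] C:[err]
After 6 (send(from=B, to=A, msg='pong')): A:[hello,pong] B:[] C:[err]
After 7 (process(A)): A:[pong] B:[] C:[err]
After 8 (process(B)): A:[pong] B:[] C:[err]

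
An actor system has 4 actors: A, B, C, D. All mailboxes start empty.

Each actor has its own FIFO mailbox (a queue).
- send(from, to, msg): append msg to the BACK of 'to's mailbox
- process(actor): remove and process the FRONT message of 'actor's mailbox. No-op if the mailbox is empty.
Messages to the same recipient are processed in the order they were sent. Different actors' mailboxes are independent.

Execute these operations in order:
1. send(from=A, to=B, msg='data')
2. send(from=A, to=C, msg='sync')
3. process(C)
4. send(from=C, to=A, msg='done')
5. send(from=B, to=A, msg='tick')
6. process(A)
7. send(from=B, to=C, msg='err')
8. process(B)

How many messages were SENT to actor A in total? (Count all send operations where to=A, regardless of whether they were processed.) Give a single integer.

After 1 (send(from=A, to=B, msg='data')): A:[] B:[data] C:[] D:[]
After 2 (send(from=A, to=C, msg='sync')): A:[] B:[data] C:[sync] D:[]
After 3 (process(C)): A:[] B:[data] C:[] D:[]
After 4 (send(from=C, to=A, msg='done')): A:[done] B:[data] C:[] D:[]
After 5 (send(from=B, to=A, msg='tick')): A:[done,tick] B:[data] C:[] D:[]
After 6 (process(A)): A:[tick] B:[data] C:[] D:[]
After 7 (send(from=B, to=C, msg='err')): A:[tick] B:[data] C:[err] D:[]
After 8 (process(B)): A:[tick] B:[] C:[err] D:[]

Answer: 2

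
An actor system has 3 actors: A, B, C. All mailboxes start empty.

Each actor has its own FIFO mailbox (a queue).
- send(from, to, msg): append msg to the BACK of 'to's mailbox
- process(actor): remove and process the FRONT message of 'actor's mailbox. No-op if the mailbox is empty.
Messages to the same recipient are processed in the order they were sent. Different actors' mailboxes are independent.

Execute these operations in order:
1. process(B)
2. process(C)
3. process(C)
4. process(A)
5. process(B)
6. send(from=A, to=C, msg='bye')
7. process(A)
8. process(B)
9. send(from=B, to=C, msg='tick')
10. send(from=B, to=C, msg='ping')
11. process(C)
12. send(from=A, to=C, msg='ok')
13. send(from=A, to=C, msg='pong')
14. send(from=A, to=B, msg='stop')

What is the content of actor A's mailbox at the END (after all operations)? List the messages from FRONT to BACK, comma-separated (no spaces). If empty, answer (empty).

After 1 (process(B)): A:[] B:[] C:[]
After 2 (process(C)): A:[] B:[] C:[]
After 3 (process(C)): A:[] B:[] C:[]
After 4 (process(A)): A:[] B:[] C:[]
After 5 (process(B)): A:[] B:[] C:[]
After 6 (send(from=A, to=C, msg='bye')): A:[] B:[] C:[bye]
After 7 (process(A)): A:[] B:[] C:[bye]
After 8 (process(B)): A:[] B:[] C:[bye]
After 9 (send(from=B, to=C, msg='tick')): A:[] B:[] C:[bye,tick]
After 10 (send(from=B, to=C, msg='ping')): A:[] B:[] C:[bye,tick,ping]
After 11 (process(C)): A:[] B:[] C:[tick,ping]
After 12 (send(from=A, to=C, msg='ok')): A:[] B:[] C:[tick,ping,ok]
After 13 (send(from=A, to=C, msg='pong')): A:[] B:[] C:[tick,ping,ok,pong]
After 14 (send(from=A, to=B, msg='stop')): A:[] B:[stop] C:[tick,ping,ok,pong]

Answer: (empty)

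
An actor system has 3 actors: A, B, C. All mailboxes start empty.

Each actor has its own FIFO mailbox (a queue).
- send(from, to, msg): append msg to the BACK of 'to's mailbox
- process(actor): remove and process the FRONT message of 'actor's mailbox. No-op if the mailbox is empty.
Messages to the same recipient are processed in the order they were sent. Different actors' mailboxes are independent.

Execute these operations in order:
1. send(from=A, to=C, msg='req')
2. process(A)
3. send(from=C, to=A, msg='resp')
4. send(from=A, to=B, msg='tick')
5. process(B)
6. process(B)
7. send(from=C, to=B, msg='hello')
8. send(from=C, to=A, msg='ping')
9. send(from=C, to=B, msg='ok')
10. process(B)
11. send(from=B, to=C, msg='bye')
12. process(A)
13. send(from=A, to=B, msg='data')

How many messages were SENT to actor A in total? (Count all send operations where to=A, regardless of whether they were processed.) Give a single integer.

Answer: 2

Derivation:
After 1 (send(from=A, to=C, msg='req')): A:[] B:[] C:[req]
After 2 (process(A)): A:[] B:[] C:[req]
After 3 (send(from=C, to=A, msg='resp')): A:[resp] B:[] C:[req]
After 4 (send(from=A, to=B, msg='tick')): A:[resp] B:[tick] C:[req]
After 5 (process(B)): A:[resp] B:[] C:[req]
After 6 (process(B)): A:[resp] B:[] C:[req]
After 7 (send(from=C, to=B, msg='hello')): A:[resp] B:[hello] C:[req]
After 8 (send(from=C, to=A, msg='ping')): A:[resp,ping] B:[hello] C:[req]
After 9 (send(from=C, to=B, msg='ok')): A:[resp,ping] B:[hello,ok] C:[req]
After 10 (process(B)): A:[resp,ping] B:[ok] C:[req]
After 11 (send(from=B, to=C, msg='bye')): A:[resp,ping] B:[ok] C:[req,bye]
After 12 (process(A)): A:[ping] B:[ok] C:[req,bye]
After 13 (send(from=A, to=B, msg='data')): A:[ping] B:[ok,data] C:[req,bye]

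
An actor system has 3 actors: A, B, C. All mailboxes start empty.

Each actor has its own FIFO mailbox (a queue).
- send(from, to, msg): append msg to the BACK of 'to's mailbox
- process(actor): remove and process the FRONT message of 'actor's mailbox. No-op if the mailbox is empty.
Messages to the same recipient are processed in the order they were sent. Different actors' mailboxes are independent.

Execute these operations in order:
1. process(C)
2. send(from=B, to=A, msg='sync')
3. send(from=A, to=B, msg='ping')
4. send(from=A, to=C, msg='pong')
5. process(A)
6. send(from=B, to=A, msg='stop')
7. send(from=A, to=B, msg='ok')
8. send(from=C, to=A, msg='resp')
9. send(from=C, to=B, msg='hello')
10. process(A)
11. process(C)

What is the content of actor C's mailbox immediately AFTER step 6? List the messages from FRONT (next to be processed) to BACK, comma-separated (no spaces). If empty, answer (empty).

After 1 (process(C)): A:[] B:[] C:[]
After 2 (send(from=B, to=A, msg='sync')): A:[sync] B:[] C:[]
After 3 (send(from=A, to=B, msg='ping')): A:[sync] B:[ping] C:[]
After 4 (send(from=A, to=C, msg='pong')): A:[sync] B:[ping] C:[pong]
After 5 (process(A)): A:[] B:[ping] C:[pong]
After 6 (send(from=B, to=A, msg='stop')): A:[stop] B:[ping] C:[pong]

pong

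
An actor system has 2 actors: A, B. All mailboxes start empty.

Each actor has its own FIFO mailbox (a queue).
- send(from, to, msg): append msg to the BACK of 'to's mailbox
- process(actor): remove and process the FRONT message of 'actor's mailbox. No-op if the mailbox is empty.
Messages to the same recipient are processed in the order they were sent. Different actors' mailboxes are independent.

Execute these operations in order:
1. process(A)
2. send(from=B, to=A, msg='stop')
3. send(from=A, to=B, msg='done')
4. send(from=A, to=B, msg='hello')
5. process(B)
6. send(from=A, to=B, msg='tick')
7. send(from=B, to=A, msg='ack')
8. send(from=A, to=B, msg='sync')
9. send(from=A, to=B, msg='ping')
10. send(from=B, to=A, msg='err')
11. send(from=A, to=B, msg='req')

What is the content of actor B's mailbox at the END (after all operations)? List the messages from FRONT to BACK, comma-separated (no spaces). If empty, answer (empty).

After 1 (process(A)): A:[] B:[]
After 2 (send(from=B, to=A, msg='stop')): A:[stop] B:[]
After 3 (send(from=A, to=B, msg='done')): A:[stop] B:[done]
After 4 (send(from=A, to=B, msg='hello')): A:[stop] B:[done,hello]
After 5 (process(B)): A:[stop] B:[hello]
After 6 (send(from=A, to=B, msg='tick')): A:[stop] B:[hello,tick]
After 7 (send(from=B, to=A, msg='ack')): A:[stop,ack] B:[hello,tick]
After 8 (send(from=A, to=B, msg='sync')): A:[stop,ack] B:[hello,tick,sync]
After 9 (send(from=A, to=B, msg='ping')): A:[stop,ack] B:[hello,tick,sync,ping]
After 10 (send(from=B, to=A, msg='err')): A:[stop,ack,err] B:[hello,tick,sync,ping]
After 11 (send(from=A, to=B, msg='req')): A:[stop,ack,err] B:[hello,tick,sync,ping,req]

Answer: hello,tick,sync,ping,req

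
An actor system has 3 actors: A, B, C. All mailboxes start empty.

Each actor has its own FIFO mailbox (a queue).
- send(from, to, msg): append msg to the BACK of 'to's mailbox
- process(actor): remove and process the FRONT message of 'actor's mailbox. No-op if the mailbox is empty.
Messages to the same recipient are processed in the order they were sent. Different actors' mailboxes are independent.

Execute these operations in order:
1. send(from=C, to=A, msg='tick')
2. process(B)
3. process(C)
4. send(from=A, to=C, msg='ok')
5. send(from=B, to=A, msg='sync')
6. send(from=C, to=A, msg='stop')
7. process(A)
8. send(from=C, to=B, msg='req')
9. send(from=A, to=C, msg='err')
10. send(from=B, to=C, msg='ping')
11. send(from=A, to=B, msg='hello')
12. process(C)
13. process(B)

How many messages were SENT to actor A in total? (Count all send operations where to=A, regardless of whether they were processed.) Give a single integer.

After 1 (send(from=C, to=A, msg='tick')): A:[tick] B:[] C:[]
After 2 (process(B)): A:[tick] B:[] C:[]
After 3 (process(C)): A:[tick] B:[] C:[]
After 4 (send(from=A, to=C, msg='ok')): A:[tick] B:[] C:[ok]
After 5 (send(from=B, to=A, msg='sync')): A:[tick,sync] B:[] C:[ok]
After 6 (send(from=C, to=A, msg='stop')): A:[tick,sync,stop] B:[] C:[ok]
After 7 (process(A)): A:[sync,stop] B:[] C:[ok]
After 8 (send(from=C, to=B, msg='req')): A:[sync,stop] B:[req] C:[ok]
After 9 (send(from=A, to=C, msg='err')): A:[sync,stop] B:[req] C:[ok,err]
After 10 (send(from=B, to=C, msg='ping')): A:[sync,stop] B:[req] C:[ok,err,ping]
After 11 (send(from=A, to=B, msg='hello')): A:[sync,stop] B:[req,hello] C:[ok,err,ping]
After 12 (process(C)): A:[sync,stop] B:[req,hello] C:[err,ping]
After 13 (process(B)): A:[sync,stop] B:[hello] C:[err,ping]

Answer: 3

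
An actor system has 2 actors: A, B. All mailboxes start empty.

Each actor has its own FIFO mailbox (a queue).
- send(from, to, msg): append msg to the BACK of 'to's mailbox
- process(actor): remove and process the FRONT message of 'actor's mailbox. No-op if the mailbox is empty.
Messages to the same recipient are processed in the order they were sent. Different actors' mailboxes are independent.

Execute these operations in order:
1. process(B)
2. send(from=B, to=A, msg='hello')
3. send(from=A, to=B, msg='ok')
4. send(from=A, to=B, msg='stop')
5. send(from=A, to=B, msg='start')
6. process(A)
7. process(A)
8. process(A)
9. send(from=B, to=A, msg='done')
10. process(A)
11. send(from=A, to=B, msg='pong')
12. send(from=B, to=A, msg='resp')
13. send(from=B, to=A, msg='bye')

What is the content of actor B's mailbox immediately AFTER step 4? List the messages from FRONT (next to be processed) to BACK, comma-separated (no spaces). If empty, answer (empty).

After 1 (process(B)): A:[] B:[]
After 2 (send(from=B, to=A, msg='hello')): A:[hello] B:[]
After 3 (send(from=A, to=B, msg='ok')): A:[hello] B:[ok]
After 4 (send(from=A, to=B, msg='stop')): A:[hello] B:[ok,stop]

ok,stop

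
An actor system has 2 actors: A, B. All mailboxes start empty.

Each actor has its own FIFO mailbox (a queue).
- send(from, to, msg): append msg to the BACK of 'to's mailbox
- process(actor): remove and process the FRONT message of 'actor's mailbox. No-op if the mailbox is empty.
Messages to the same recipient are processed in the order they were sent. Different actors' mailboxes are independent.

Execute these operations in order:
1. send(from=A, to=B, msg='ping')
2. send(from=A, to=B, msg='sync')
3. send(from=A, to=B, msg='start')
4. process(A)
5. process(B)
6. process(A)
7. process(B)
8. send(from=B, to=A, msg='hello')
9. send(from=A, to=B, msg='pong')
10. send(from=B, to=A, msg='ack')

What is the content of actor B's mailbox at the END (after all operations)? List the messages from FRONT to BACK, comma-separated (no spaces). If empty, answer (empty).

After 1 (send(from=A, to=B, msg='ping')): A:[] B:[ping]
After 2 (send(from=A, to=B, msg='sync')): A:[] B:[ping,sync]
After 3 (send(from=A, to=B, msg='start')): A:[] B:[ping,sync,start]
After 4 (process(A)): A:[] B:[ping,sync,start]
After 5 (process(B)): A:[] B:[sync,start]
After 6 (process(A)): A:[] B:[sync,start]
After 7 (process(B)): A:[] B:[start]
After 8 (send(from=B, to=A, msg='hello')): A:[hello] B:[start]
After 9 (send(from=A, to=B, msg='pong')): A:[hello] B:[start,pong]
After 10 (send(from=B, to=A, msg='ack')): A:[hello,ack] B:[start,pong]

Answer: start,pong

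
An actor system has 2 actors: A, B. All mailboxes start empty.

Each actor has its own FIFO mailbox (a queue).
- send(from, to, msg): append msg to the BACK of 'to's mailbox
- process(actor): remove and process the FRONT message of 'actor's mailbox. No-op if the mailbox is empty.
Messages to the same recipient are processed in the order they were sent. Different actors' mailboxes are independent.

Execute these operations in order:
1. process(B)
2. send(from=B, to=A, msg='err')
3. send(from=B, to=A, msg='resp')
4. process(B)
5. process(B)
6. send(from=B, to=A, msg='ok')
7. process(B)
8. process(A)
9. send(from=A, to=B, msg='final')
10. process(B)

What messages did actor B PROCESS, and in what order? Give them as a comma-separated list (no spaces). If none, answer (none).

Answer: final

Derivation:
After 1 (process(B)): A:[] B:[]
After 2 (send(from=B, to=A, msg='err')): A:[err] B:[]
After 3 (send(from=B, to=A, msg='resp')): A:[err,resp] B:[]
After 4 (process(B)): A:[err,resp] B:[]
After 5 (process(B)): A:[err,resp] B:[]
After 6 (send(from=B, to=A, msg='ok')): A:[err,resp,ok] B:[]
After 7 (process(B)): A:[err,resp,ok] B:[]
After 8 (process(A)): A:[resp,ok] B:[]
After 9 (send(from=A, to=B, msg='final')): A:[resp,ok] B:[final]
After 10 (process(B)): A:[resp,ok] B:[]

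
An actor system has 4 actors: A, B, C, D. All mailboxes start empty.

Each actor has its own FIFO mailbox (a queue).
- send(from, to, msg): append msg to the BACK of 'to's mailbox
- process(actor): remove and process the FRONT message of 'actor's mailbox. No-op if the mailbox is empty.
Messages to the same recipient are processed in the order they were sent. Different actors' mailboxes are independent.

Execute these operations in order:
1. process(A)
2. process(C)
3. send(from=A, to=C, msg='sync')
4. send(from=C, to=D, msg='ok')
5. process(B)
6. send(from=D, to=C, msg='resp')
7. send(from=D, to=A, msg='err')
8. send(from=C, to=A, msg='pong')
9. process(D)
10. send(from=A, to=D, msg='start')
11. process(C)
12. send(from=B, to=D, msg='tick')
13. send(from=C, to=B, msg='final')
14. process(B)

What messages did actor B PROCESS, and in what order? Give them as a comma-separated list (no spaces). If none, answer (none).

After 1 (process(A)): A:[] B:[] C:[] D:[]
After 2 (process(C)): A:[] B:[] C:[] D:[]
After 3 (send(from=A, to=C, msg='sync')): A:[] B:[] C:[sync] D:[]
After 4 (send(from=C, to=D, msg='ok')): A:[] B:[] C:[sync] D:[ok]
After 5 (process(B)): A:[] B:[] C:[sync] D:[ok]
After 6 (send(from=D, to=C, msg='resp')): A:[] B:[] C:[sync,resp] D:[ok]
After 7 (send(from=D, to=A, msg='err')): A:[err] B:[] C:[sync,resp] D:[ok]
After 8 (send(from=C, to=A, msg='pong')): A:[err,pong] B:[] C:[sync,resp] D:[ok]
After 9 (process(D)): A:[err,pong] B:[] C:[sync,resp] D:[]
After 10 (send(from=A, to=D, msg='start')): A:[err,pong] B:[] C:[sync,resp] D:[start]
After 11 (process(C)): A:[err,pong] B:[] C:[resp] D:[start]
After 12 (send(from=B, to=D, msg='tick')): A:[err,pong] B:[] C:[resp] D:[start,tick]
After 13 (send(from=C, to=B, msg='final')): A:[err,pong] B:[final] C:[resp] D:[start,tick]
After 14 (process(B)): A:[err,pong] B:[] C:[resp] D:[start,tick]

Answer: final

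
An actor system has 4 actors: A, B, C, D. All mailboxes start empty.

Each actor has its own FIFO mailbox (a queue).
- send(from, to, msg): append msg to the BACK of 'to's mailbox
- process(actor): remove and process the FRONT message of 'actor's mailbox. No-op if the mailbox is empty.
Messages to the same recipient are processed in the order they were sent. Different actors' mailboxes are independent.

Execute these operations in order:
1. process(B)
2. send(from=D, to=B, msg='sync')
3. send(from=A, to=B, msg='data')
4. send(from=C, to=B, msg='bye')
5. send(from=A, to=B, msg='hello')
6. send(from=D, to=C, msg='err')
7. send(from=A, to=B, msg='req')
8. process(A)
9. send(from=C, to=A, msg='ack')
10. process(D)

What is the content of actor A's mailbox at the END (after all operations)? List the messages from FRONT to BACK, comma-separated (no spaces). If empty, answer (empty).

Answer: ack

Derivation:
After 1 (process(B)): A:[] B:[] C:[] D:[]
After 2 (send(from=D, to=B, msg='sync')): A:[] B:[sync] C:[] D:[]
After 3 (send(from=A, to=B, msg='data')): A:[] B:[sync,data] C:[] D:[]
After 4 (send(from=C, to=B, msg='bye')): A:[] B:[sync,data,bye] C:[] D:[]
After 5 (send(from=A, to=B, msg='hello')): A:[] B:[sync,data,bye,hello] C:[] D:[]
After 6 (send(from=D, to=C, msg='err')): A:[] B:[sync,data,bye,hello] C:[err] D:[]
After 7 (send(from=A, to=B, msg='req')): A:[] B:[sync,data,bye,hello,req] C:[err] D:[]
After 8 (process(A)): A:[] B:[sync,data,bye,hello,req] C:[err] D:[]
After 9 (send(from=C, to=A, msg='ack')): A:[ack] B:[sync,data,bye,hello,req] C:[err] D:[]
After 10 (process(D)): A:[ack] B:[sync,data,bye,hello,req] C:[err] D:[]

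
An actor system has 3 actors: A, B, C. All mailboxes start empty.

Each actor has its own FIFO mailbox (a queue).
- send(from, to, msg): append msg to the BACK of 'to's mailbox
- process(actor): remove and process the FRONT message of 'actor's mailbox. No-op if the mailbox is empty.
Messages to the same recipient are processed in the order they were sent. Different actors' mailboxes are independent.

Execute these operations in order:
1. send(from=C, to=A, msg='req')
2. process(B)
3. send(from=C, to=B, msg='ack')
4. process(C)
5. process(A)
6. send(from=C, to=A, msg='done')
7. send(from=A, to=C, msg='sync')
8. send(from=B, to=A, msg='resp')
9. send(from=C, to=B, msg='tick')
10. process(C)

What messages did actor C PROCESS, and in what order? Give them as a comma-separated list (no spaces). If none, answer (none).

Answer: sync

Derivation:
After 1 (send(from=C, to=A, msg='req')): A:[req] B:[] C:[]
After 2 (process(B)): A:[req] B:[] C:[]
After 3 (send(from=C, to=B, msg='ack')): A:[req] B:[ack] C:[]
After 4 (process(C)): A:[req] B:[ack] C:[]
After 5 (process(A)): A:[] B:[ack] C:[]
After 6 (send(from=C, to=A, msg='done')): A:[done] B:[ack] C:[]
After 7 (send(from=A, to=C, msg='sync')): A:[done] B:[ack] C:[sync]
After 8 (send(from=B, to=A, msg='resp')): A:[done,resp] B:[ack] C:[sync]
After 9 (send(from=C, to=B, msg='tick')): A:[done,resp] B:[ack,tick] C:[sync]
After 10 (process(C)): A:[done,resp] B:[ack,tick] C:[]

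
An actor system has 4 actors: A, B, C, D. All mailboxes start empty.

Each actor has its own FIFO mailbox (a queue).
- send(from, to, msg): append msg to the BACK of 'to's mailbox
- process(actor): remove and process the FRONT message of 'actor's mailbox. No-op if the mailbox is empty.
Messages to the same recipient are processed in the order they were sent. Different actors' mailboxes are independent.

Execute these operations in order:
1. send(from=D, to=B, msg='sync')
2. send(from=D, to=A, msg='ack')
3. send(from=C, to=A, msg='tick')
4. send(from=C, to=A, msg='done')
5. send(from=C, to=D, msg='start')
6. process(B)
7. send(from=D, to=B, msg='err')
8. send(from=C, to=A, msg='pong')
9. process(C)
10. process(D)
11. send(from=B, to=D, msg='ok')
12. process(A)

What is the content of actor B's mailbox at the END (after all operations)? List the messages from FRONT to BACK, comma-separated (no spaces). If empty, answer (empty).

Answer: err

Derivation:
After 1 (send(from=D, to=B, msg='sync')): A:[] B:[sync] C:[] D:[]
After 2 (send(from=D, to=A, msg='ack')): A:[ack] B:[sync] C:[] D:[]
After 3 (send(from=C, to=A, msg='tick')): A:[ack,tick] B:[sync] C:[] D:[]
After 4 (send(from=C, to=A, msg='done')): A:[ack,tick,done] B:[sync] C:[] D:[]
After 5 (send(from=C, to=D, msg='start')): A:[ack,tick,done] B:[sync] C:[] D:[start]
After 6 (process(B)): A:[ack,tick,done] B:[] C:[] D:[start]
After 7 (send(from=D, to=B, msg='err')): A:[ack,tick,done] B:[err] C:[] D:[start]
After 8 (send(from=C, to=A, msg='pong')): A:[ack,tick,done,pong] B:[err] C:[] D:[start]
After 9 (process(C)): A:[ack,tick,done,pong] B:[err] C:[] D:[start]
After 10 (process(D)): A:[ack,tick,done,pong] B:[err] C:[] D:[]
After 11 (send(from=B, to=D, msg='ok')): A:[ack,tick,done,pong] B:[err] C:[] D:[ok]
After 12 (process(A)): A:[tick,done,pong] B:[err] C:[] D:[ok]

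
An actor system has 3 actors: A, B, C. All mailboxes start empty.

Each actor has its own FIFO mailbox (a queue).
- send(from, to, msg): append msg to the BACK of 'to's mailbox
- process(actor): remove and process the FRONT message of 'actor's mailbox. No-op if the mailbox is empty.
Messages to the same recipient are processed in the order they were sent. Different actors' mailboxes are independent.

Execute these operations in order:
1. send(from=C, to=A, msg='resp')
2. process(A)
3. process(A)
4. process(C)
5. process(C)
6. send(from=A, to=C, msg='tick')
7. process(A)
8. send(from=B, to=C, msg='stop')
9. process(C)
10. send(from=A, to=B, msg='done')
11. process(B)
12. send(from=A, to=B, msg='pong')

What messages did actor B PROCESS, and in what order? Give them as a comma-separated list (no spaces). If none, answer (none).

Answer: done

Derivation:
After 1 (send(from=C, to=A, msg='resp')): A:[resp] B:[] C:[]
After 2 (process(A)): A:[] B:[] C:[]
After 3 (process(A)): A:[] B:[] C:[]
After 4 (process(C)): A:[] B:[] C:[]
After 5 (process(C)): A:[] B:[] C:[]
After 6 (send(from=A, to=C, msg='tick')): A:[] B:[] C:[tick]
After 7 (process(A)): A:[] B:[] C:[tick]
After 8 (send(from=B, to=C, msg='stop')): A:[] B:[] C:[tick,stop]
After 9 (process(C)): A:[] B:[] C:[stop]
After 10 (send(from=A, to=B, msg='done')): A:[] B:[done] C:[stop]
After 11 (process(B)): A:[] B:[] C:[stop]
After 12 (send(from=A, to=B, msg='pong')): A:[] B:[pong] C:[stop]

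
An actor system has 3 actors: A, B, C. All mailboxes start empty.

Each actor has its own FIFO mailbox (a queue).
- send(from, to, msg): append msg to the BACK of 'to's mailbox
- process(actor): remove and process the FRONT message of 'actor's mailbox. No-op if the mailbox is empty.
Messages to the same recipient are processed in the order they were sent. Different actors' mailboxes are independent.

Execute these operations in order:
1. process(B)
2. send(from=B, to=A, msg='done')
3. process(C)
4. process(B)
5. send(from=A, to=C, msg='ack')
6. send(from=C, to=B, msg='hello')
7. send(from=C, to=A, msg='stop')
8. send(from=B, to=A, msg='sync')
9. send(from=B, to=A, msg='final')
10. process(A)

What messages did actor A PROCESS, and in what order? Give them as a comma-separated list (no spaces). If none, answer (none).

After 1 (process(B)): A:[] B:[] C:[]
After 2 (send(from=B, to=A, msg='done')): A:[done] B:[] C:[]
After 3 (process(C)): A:[done] B:[] C:[]
After 4 (process(B)): A:[done] B:[] C:[]
After 5 (send(from=A, to=C, msg='ack')): A:[done] B:[] C:[ack]
After 6 (send(from=C, to=B, msg='hello')): A:[done] B:[hello] C:[ack]
After 7 (send(from=C, to=A, msg='stop')): A:[done,stop] B:[hello] C:[ack]
After 8 (send(from=B, to=A, msg='sync')): A:[done,stop,sync] B:[hello] C:[ack]
After 9 (send(from=B, to=A, msg='final')): A:[done,stop,sync,final] B:[hello] C:[ack]
After 10 (process(A)): A:[stop,sync,final] B:[hello] C:[ack]

Answer: done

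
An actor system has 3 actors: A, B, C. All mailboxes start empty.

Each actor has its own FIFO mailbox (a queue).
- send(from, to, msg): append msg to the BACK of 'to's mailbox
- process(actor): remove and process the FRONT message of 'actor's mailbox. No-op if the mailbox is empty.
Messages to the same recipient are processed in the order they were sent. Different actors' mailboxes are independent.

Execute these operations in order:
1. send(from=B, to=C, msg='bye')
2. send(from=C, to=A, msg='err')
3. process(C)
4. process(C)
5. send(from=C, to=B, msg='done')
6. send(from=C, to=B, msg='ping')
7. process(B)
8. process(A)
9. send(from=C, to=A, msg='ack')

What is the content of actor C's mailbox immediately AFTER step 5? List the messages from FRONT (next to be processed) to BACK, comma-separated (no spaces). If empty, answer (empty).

After 1 (send(from=B, to=C, msg='bye')): A:[] B:[] C:[bye]
After 2 (send(from=C, to=A, msg='err')): A:[err] B:[] C:[bye]
After 3 (process(C)): A:[err] B:[] C:[]
After 4 (process(C)): A:[err] B:[] C:[]
After 5 (send(from=C, to=B, msg='done')): A:[err] B:[done] C:[]

(empty)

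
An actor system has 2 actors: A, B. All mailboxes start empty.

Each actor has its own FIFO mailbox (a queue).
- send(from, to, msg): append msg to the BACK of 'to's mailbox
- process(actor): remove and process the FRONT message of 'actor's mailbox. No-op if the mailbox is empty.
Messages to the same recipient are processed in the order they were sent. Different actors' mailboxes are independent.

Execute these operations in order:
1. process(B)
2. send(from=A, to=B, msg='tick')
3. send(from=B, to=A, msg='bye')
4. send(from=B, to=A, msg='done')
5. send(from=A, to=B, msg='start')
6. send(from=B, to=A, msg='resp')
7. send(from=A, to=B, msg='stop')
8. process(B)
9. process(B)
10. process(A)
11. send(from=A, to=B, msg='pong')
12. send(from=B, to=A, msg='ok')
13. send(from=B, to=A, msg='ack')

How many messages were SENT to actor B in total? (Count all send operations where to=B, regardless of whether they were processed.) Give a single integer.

After 1 (process(B)): A:[] B:[]
After 2 (send(from=A, to=B, msg='tick')): A:[] B:[tick]
After 3 (send(from=B, to=A, msg='bye')): A:[bye] B:[tick]
After 4 (send(from=B, to=A, msg='done')): A:[bye,done] B:[tick]
After 5 (send(from=A, to=B, msg='start')): A:[bye,done] B:[tick,start]
After 6 (send(from=B, to=A, msg='resp')): A:[bye,done,resp] B:[tick,start]
After 7 (send(from=A, to=B, msg='stop')): A:[bye,done,resp] B:[tick,start,stop]
After 8 (process(B)): A:[bye,done,resp] B:[start,stop]
After 9 (process(B)): A:[bye,done,resp] B:[stop]
After 10 (process(A)): A:[done,resp] B:[stop]
After 11 (send(from=A, to=B, msg='pong')): A:[done,resp] B:[stop,pong]
After 12 (send(from=B, to=A, msg='ok')): A:[done,resp,ok] B:[stop,pong]
After 13 (send(from=B, to=A, msg='ack')): A:[done,resp,ok,ack] B:[stop,pong]

Answer: 4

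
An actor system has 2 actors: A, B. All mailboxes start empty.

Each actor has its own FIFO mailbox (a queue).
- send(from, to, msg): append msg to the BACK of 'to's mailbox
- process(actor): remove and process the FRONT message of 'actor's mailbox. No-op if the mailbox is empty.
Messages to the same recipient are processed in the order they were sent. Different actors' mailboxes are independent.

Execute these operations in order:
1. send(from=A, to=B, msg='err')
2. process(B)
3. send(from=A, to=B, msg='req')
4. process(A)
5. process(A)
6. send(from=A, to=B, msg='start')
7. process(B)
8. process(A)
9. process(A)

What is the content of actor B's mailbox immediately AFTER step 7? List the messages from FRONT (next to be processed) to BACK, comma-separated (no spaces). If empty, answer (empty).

After 1 (send(from=A, to=B, msg='err')): A:[] B:[err]
After 2 (process(B)): A:[] B:[]
After 3 (send(from=A, to=B, msg='req')): A:[] B:[req]
After 4 (process(A)): A:[] B:[req]
After 5 (process(A)): A:[] B:[req]
After 6 (send(from=A, to=B, msg='start')): A:[] B:[req,start]
After 7 (process(B)): A:[] B:[start]

start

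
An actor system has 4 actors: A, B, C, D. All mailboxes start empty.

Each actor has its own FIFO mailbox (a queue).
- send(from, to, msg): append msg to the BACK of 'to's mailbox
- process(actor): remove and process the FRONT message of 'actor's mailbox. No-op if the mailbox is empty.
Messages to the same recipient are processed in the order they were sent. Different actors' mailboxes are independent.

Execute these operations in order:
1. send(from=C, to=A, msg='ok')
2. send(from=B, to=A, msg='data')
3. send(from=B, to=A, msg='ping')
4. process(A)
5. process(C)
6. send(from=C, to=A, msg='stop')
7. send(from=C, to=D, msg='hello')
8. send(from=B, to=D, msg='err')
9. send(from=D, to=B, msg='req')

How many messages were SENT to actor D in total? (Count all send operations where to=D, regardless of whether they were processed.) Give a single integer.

Answer: 2

Derivation:
After 1 (send(from=C, to=A, msg='ok')): A:[ok] B:[] C:[] D:[]
After 2 (send(from=B, to=A, msg='data')): A:[ok,data] B:[] C:[] D:[]
After 3 (send(from=B, to=A, msg='ping')): A:[ok,data,ping] B:[] C:[] D:[]
After 4 (process(A)): A:[data,ping] B:[] C:[] D:[]
After 5 (process(C)): A:[data,ping] B:[] C:[] D:[]
After 6 (send(from=C, to=A, msg='stop')): A:[data,ping,stop] B:[] C:[] D:[]
After 7 (send(from=C, to=D, msg='hello')): A:[data,ping,stop] B:[] C:[] D:[hello]
After 8 (send(from=B, to=D, msg='err')): A:[data,ping,stop] B:[] C:[] D:[hello,err]
After 9 (send(from=D, to=B, msg='req')): A:[data,ping,stop] B:[req] C:[] D:[hello,err]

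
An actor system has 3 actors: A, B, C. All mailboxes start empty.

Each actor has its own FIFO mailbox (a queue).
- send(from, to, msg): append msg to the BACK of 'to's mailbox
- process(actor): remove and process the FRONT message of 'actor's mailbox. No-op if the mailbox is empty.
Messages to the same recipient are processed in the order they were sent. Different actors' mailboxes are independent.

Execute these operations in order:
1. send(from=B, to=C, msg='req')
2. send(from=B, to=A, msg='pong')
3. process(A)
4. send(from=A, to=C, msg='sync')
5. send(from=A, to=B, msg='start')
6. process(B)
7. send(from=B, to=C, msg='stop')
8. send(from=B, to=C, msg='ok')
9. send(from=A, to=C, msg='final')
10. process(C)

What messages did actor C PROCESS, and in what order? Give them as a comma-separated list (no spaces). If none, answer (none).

Answer: req

Derivation:
After 1 (send(from=B, to=C, msg='req')): A:[] B:[] C:[req]
After 2 (send(from=B, to=A, msg='pong')): A:[pong] B:[] C:[req]
After 3 (process(A)): A:[] B:[] C:[req]
After 4 (send(from=A, to=C, msg='sync')): A:[] B:[] C:[req,sync]
After 5 (send(from=A, to=B, msg='start')): A:[] B:[start] C:[req,sync]
After 6 (process(B)): A:[] B:[] C:[req,sync]
After 7 (send(from=B, to=C, msg='stop')): A:[] B:[] C:[req,sync,stop]
After 8 (send(from=B, to=C, msg='ok')): A:[] B:[] C:[req,sync,stop,ok]
After 9 (send(from=A, to=C, msg='final')): A:[] B:[] C:[req,sync,stop,ok,final]
After 10 (process(C)): A:[] B:[] C:[sync,stop,ok,final]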